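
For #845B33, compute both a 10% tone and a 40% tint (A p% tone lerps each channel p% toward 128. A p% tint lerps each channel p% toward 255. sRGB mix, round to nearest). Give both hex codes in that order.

#845F3B, #B59D85

#845B33 is rgb(132, 91, 51).
10% tone:
  R: 132 − 0.4 = 131.6 → 132
  G: 91 + 0.1×(128−91) = 91 + 3.7 = 94.7 → 95
  B: 51 + 0.1×(128−51) = 51 + 7.7 = 58.7 → 59
  → #845F3B
40% tint:
  R: 132 + 0.4×(255−132) = 132 + 49.2 = 181.2 → 181
  G: 91 + 0.4×(255−91) = 91 + 65.6 = 156.6 → 157
  B: 51 + 81.6 = 132.6 → 133
  → #B59D85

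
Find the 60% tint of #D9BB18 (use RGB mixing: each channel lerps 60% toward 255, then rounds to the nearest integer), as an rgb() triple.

rgb(240, 228, 163)

#D9BB18 is rgb(217, 187, 24).
A 60% tint moves each channel 60% toward 255:
  R: 217 + 0.6×(255−217) = 217 + 22.8 = 239.8 → 240
  G: 187 + 0.6×(255−187) = 187 + 40.8 = 227.8 → 228
  B: 24 + 138.6 = 162.6 → 163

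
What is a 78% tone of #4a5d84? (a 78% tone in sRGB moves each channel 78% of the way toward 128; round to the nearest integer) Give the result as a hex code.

#4a5d84 is rgb(74, 93, 132).
Per channel, c → c + 0.78(128 − c):
  R: 74 + 42.12 = 116.12 → 116
  G: 93 + 0.78×(128−93) = 93 + 27.3 = 120.3 → 120
  B: 132 + 0.78×(128−132) = 132 − 3.12 = 128.88 → 129
rgb(116, 120, 129) = #747881.

#747881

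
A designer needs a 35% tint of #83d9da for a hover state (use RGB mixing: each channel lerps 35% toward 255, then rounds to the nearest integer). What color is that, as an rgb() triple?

#83d9da is rgb(131, 217, 218).
Lerp each channel 35% toward 255:
  R: 131 + 0.35×(255−131) = 131 + 43.4 = 174.4 → 174
  G: 217 + 13.3 = 230.3 → 230
  B: 218 + 0.35×(255−218) = 218 + 12.95 = 230.95 → 231

rgb(174, 230, 231)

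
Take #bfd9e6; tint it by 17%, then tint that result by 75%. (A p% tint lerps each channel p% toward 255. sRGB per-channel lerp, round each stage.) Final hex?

#bfd9e6 is rgb(191, 217, 230).
Per channel, c → c + 0.17(255 − c):
  R: 191 + 0.17×(255−191) = 191 + 10.88 = 201.88 → 202
  G: 217 + 6.46 = 223.46 → 223
  B: 230 + 4.25 = 234.25 → 234
After the tint: rgb(202, 223, 234) = #cadfea.
A 75% tint moves each channel 75% toward 255:
  R: 202 + 0.75×(255−202) = 202 + 39.75 = 241.75 → 242
  G: 223 + 24 = 247 → 247
  B: 234 + 15.75 = 249.75 → 250
rgb(242, 247, 250) = #f2f7fa.

#f2f7fa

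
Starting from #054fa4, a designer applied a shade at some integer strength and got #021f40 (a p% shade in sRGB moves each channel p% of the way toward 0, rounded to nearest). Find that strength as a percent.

#054fa4 is rgb(5, 79, 164); #021f40 is rgb(2, 31, 64).
On the B channel (widest range): 64 ≈ 164 + (p/100)(0 − 164), so p ≈ 100×(64 − 164)/(0 − 164) = -10000/-164 = 60.98.
p = 61 reproduces all three channels after rounding.

61%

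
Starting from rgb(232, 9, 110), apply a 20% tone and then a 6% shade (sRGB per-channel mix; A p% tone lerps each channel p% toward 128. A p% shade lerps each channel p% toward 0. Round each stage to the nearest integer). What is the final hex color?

Lerp each channel 20% toward 128:
  R: 232 − 20.8 = 211.2 → 211
  G: 9 + 23.8 = 32.8 → 33
  B: 110 + 0.2×(128−110) = 110 + 3.6 = 113.6 → 114
After the tone: rgb(211, 33, 114) = #d32172.
Per channel, c → c + 0.06(0 − c):
  R: 211 + 0.06×(0−211) = 211 − 12.66 = 198.34 → 198
  G: 33 − 1.98 = 31.02 → 31
  B: 114 − 6.84 = 107.16 → 107
rgb(198, 31, 107) = #c61f6b.

#c61f6b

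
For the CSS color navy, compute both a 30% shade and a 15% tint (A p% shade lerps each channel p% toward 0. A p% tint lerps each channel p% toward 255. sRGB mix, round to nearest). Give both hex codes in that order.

#00005A, #262693

CSS navy is rgb(0, 0, 128).
30% shade:
  R: 0 + 0.3×(0−0) = 0 + 0 = 0 → 0
  G: 0 + 0.3×(0−0) = 0 + 0 = 0 → 0
  B: 128 + 0.3×(0−128) = 128 − 38.4 = 89.6 → 90
  → #00005A
15% tint:
  R: 0 + 0.15×(255−0) = 0 + 38.25 = 38.25 → 38
  G: 0 + 0.15×(255−0) = 0 + 38.25 = 38.25 → 38
  B: 128 + 0.15×(255−128) = 128 + 19.05 = 147.05 → 147
  → #262693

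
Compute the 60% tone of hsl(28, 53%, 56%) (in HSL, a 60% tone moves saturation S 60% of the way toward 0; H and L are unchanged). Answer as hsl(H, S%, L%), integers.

S moves 60% from 53 toward 0: 53 − 31.8 = 21.2 → 21.
H and L are unchanged.

hsl(28, 21%, 56%)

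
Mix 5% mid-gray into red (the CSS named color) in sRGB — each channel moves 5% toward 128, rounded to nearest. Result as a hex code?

CSS red is rgb(255, 0, 0).
Lerp each channel 5% toward 128:
  R: 255 − 6.35 = 248.65 → 249
  G: 0 + 0.05×(128−0) = 0 + 6.4 = 6.4 → 6
  B: 0 + 6.4 = 6.4 → 6
rgb(249, 6, 6) = #F90606.

#F90606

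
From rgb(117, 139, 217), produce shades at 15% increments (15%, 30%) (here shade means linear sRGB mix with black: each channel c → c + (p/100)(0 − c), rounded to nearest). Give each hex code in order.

15%: (117 − 17.55 = 99.45→99, 139 − 20.85 = 118.15→118, 217 − 32.55 = 184.45→184) → #6376b8
30%: (117 − 35.1 = 81.9→82, 139 − 41.7 = 97.3→97, 217 − 65.1 = 151.9→152) → #526198

#6376b8, #526198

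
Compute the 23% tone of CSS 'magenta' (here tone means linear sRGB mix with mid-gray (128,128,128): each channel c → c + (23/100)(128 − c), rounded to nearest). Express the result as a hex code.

#e21de2

CSS magenta is rgb(255, 0, 255).
Lerp each channel 23% toward 128:
  R: 255 + 0.23×(128−255) = 255 − 29.21 = 225.79 → 226
  G: 0 + 29.44 = 29.44 → 29
  B: 255 + 0.23×(128−255) = 255 − 29.21 = 225.79 → 226
rgb(226, 29, 226) = #e21de2.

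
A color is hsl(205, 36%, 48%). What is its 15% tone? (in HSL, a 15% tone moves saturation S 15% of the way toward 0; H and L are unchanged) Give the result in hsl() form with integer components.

hsl(205, 31%, 48%)

S moves 15% from 36 toward 0: 36 − 5.4 = 30.6 → 31.
H and L are unchanged.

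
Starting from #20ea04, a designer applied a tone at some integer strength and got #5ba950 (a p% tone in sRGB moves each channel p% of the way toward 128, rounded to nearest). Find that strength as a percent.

#20ea04 is rgb(32, 234, 4); #5ba950 is rgb(91, 169, 80).
On the B channel (widest range): 80 ≈ 4 + (p/100)(128 − 4), so p ≈ 100×(80 − 4)/(128 − 4) = 7600/124 = 61.29.
p = 61 reproduces all three channels after rounding.

61%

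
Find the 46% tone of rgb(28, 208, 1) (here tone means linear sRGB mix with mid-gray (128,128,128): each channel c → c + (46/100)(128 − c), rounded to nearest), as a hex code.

Lerp each channel 46% toward 128:
  R: 28 + 0.46×(128−28) = 28 + 46 = 74 → 74
  G: 208 + 0.46×(128−208) = 208 − 36.8 = 171.2 → 171
  B: 1 + 0.46×(128−1) = 1 + 58.42 = 59.42 → 59
rgb(74, 171, 59) = #4AAB3B.

#4AAB3B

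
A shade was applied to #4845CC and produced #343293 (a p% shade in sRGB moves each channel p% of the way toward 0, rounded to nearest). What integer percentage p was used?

28%

#4845CC is rgb(72, 69, 204); #343293 is rgb(52, 50, 147).
On the B channel (widest range): 147 ≈ 204 + (p/100)(0 − 204), so p ≈ 100×(147 − 204)/(0 − 204) = -5700/-204 = 27.94.
p = 28 reproduces all three channels after rounding.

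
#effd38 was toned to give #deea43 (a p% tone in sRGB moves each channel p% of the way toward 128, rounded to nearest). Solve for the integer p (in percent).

#effd38 is rgb(239, 253, 56); #deea43 is rgb(222, 234, 67).
On the G channel (widest range): 234 ≈ 253 + (p/100)(128 − 253), so p ≈ 100×(234 − 253)/(128 − 253) = -1900/-125 = 15.20.
p = 15 reproduces all three channels after rounding.

15%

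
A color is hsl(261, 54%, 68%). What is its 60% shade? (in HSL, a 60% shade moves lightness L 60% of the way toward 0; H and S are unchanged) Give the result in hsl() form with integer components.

L moves 60% from 68 toward 0: 68 − 40.8 = 27.2 → 27.
H and S are unchanged.

hsl(261, 54%, 27%)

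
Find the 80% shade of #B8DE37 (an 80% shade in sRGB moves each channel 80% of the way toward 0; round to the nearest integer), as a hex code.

#B8DE37 is rgb(184, 222, 55).
Lerp each channel 80% toward 0:
  R: 184 − 147.2 = 36.8 → 37
  G: 222 + 0.8×(0−222) = 222 − 177.6 = 44.4 → 44
  B: 55 + 0.8×(0−55) = 55 − 44 = 11 → 11
rgb(37, 44, 11) = #252C0B.

#252C0B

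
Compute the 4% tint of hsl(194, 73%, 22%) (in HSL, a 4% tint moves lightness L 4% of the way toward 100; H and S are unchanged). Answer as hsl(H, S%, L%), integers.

hsl(194, 73%, 25%)

L moves 4% from 22 toward 100: 22 + 3.12 = 25.12 → 25.
H and S are unchanged.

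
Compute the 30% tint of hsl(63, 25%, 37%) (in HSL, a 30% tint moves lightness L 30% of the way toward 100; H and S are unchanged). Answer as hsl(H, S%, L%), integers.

L moves 30% from 37 toward 100: 37 + 18.9 = 55.9 → 56.
H and S are unchanged.

hsl(63, 25%, 56%)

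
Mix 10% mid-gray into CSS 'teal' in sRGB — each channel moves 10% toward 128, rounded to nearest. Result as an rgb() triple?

CSS teal is rgb(0, 128, 128).
Lerp each channel 10% toward 128:
  R: 0 + 12.8 = 12.8 → 13
  G: 128 + 0.1×(128−128) = 128 + 0 = 128 → 128
  B: 128 + 0.1×(128−128) = 128 + 0 = 128 → 128

rgb(13, 128, 128)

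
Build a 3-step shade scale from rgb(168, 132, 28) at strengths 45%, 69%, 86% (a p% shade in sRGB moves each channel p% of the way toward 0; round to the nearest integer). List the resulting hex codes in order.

45%: (168 − 75.6 = 92.4→92, 132 − 59.4 = 72.6→73, 28 − 12.6 = 15.4→15) → #5C490F
69%: (168 − 115.92 = 52.08→52, 132 − 91.08 = 40.92→41, 28 − 19.32 = 8.68→9) → #342909
86%: (168 − 144.48 = 23.52→24, 132 − 113.52 = 18.48→18, 28 − 24.08 = 3.92→4) → #181204

#5C490F, #342909, #181204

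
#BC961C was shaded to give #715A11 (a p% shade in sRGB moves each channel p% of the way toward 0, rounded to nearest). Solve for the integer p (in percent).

40%

#BC961C is rgb(188, 150, 28); #715A11 is rgb(113, 90, 17).
On the R channel (widest range): 113 ≈ 188 + (p/100)(0 − 188), so p ≈ 100×(113 − 188)/(0 − 188) = -7500/-188 = 39.89.
p = 40 reproduces all three channels after rounding.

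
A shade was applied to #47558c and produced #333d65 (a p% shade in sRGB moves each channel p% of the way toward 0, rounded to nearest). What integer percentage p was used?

#47558c is rgb(71, 85, 140); #333d65 is rgb(51, 61, 101).
On the B channel (widest range): 101 ≈ 140 + (p/100)(0 − 140), so p ≈ 100×(101 − 140)/(0 − 140) = -3900/-140 = 27.86.
p = 28 reproduces all three channels after rounding.

28%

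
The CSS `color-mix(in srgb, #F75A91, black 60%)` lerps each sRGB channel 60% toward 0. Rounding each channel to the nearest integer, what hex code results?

#63243A

#F75A91 is rgb(247, 90, 145).
Lerp each channel 60% toward 0:
  R: 247 − 148.2 = 98.8 → 99
  G: 90 − 54 = 36 → 36
  B: 145 + 0.6×(0−145) = 145 − 87 = 58 → 58
rgb(99, 36, 58) = #63243A.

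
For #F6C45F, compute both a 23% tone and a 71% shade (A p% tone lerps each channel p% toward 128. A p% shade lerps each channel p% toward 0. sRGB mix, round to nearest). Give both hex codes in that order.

#DBB467, #47391C

#F6C45F is rgb(246, 196, 95).
23% tone:
  R: 246 − 27.14 = 218.86 → 219
  G: 196 + 0.23×(128−196) = 196 − 15.64 = 180.36 → 180
  B: 95 + 0.23×(128−95) = 95 + 7.59 = 102.59 → 103
  → #DBB467
71% shade:
  R: 246 + 0.71×(0−246) = 246 − 174.66 = 71.34 → 71
  G: 196 + 0.71×(0−196) = 196 − 139.16 = 56.84 → 57
  B: 95 − 67.45 = 27.55 → 28
  → #47391C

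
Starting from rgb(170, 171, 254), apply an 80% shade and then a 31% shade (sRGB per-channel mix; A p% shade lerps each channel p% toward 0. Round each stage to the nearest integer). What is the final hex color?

#171723

Per channel, c → c + 0.8(0 − c):
  R: 170 + 0.8×(0−170) = 170 − 136 = 34 → 34
  G: 171 + 0.8×(0−171) = 171 − 136.8 = 34.2 → 34
  B: 254 − 203.2 = 50.8 → 51
After the shade: rgb(34, 34, 51) = #222233.
A 31% shade moves each channel 31% toward 0:
  R: 34 + 0.31×(0−34) = 34 − 10.54 = 23.46 → 23
  G: 34 + 0.31×(0−34) = 34 − 10.54 = 23.46 → 23
  B: 51 + 0.31×(0−51) = 51 − 15.81 = 35.19 → 35
rgb(23, 23, 35) = #171723.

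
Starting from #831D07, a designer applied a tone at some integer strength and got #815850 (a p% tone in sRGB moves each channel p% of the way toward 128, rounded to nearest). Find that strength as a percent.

#831D07 is rgb(131, 29, 7); #815850 is rgb(129, 88, 80).
On the B channel (widest range): 80 ≈ 7 + (p/100)(128 − 7), so p ≈ 100×(80 − 7)/(128 − 7) = 7300/121 = 60.33.
p = 60 reproduces all three channels after rounding.

60%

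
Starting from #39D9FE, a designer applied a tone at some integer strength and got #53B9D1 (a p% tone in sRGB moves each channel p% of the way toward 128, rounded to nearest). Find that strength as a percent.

#39D9FE is rgb(57, 217, 254); #53B9D1 is rgb(83, 185, 209).
On the B channel (widest range): 209 ≈ 254 + (p/100)(128 − 254), so p ≈ 100×(209 − 254)/(128 − 254) = -4500/-126 = 35.71.
p = 36 reproduces all three channels after rounding.

36%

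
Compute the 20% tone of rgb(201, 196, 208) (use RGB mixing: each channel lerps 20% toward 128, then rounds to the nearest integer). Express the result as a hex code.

#BAB6C0

Per channel, c → c + 0.2(128 − c):
  R: 201 + 0.2×(128−201) = 201 − 14.6 = 186.4 → 186
  G: 196 + 0.2×(128−196) = 196 − 13.6 = 182.4 → 182
  B: 208 + 0.2×(128−208) = 208 − 16 = 192 → 192
rgb(186, 182, 192) = #BAB6C0.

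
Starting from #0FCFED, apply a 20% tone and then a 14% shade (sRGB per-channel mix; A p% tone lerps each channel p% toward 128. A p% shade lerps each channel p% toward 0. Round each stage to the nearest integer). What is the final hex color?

#0FCFED is rgb(15, 207, 237).
Lerp each channel 20% toward 128:
  R: 15 + 0.2×(128−15) = 15 + 22.6 = 37.6 → 38
  G: 207 − 15.8 = 191.2 → 191
  B: 237 + 0.2×(128−237) = 237 − 21.8 = 215.2 → 215
After the tone: rgb(38, 191, 215) = #26BFD7.
Lerp each channel 14% toward 0:
  R: 38 − 5.32 = 32.68 → 33
  G: 191 + 0.14×(0−191) = 191 − 26.74 = 164.26 → 164
  B: 215 + 0.14×(0−215) = 215 − 30.1 = 184.9 → 185
rgb(33, 164, 185) = #21A4B9.

#21A4B9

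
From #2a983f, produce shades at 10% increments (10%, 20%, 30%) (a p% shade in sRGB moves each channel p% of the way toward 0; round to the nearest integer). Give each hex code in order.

#268939, #227a32, #1d6a2c

#2a983f is rgb(42, 152, 63).
10%: (42 − 4.2 = 37.8→38, 152 − 15.2 = 136.8→137, 63 − 6.3 = 56.7→57) → #268939
20%: (42 − 8.4 = 33.6→34, 152 − 30.4 = 121.6→122, 63 − 12.6 = 50.4→50) → #227a32
30%: (42 − 12.6 = 29.4→29, 152 − 45.6 = 106.4→106, 63 − 18.9 = 44.1→44) → #1d6a2c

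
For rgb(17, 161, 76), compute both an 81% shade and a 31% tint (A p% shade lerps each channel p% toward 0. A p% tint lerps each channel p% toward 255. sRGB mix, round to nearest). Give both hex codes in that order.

81% shade:
  R: 17 + 0.81×(0−17) = 17 − 13.77 = 3.23 → 3
  G: 161 − 130.41 = 30.59 → 31
  B: 76 − 61.56 = 14.44 → 14
  → #031f0e
31% tint:
  R: 17 + 0.31×(255−17) = 17 + 73.78 = 90.78 → 91
  G: 161 + 0.31×(255−161) = 161 + 29.14 = 190.14 → 190
  B: 76 + 55.49 = 131.49 → 131
  → #5bbe83

#031f0e, #5bbe83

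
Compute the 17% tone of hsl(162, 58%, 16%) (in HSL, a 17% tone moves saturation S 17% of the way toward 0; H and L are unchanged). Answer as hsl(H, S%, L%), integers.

hsl(162, 48%, 16%)

S moves 17% from 58 toward 0: 58 − 9.86 = 48.14 → 48.
H and L are unchanged.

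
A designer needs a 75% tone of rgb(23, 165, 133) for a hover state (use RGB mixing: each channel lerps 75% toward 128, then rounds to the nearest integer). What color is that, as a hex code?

#668981

Lerp each channel 75% toward 128:
  R: 23 + 0.75×(128−23) = 23 + 78.75 = 101.75 → 102
  G: 165 − 27.75 = 137.25 → 137
  B: 133 − 3.75 = 129.25 → 129
rgb(102, 137, 129) = #668981.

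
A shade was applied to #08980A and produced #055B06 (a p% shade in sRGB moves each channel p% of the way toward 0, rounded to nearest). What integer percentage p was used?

40%

#08980A is rgb(8, 152, 10); #055B06 is rgb(5, 91, 6).
On the G channel (widest range): 91 ≈ 152 + (p/100)(0 − 152), so p ≈ 100×(91 − 152)/(0 − 152) = -6100/-152 = 40.13.
p = 40 reproduces all three channels after rounding.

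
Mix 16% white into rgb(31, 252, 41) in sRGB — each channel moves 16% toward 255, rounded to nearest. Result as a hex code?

#43FC4B

Per channel, c → c + 0.16(255 − c):
  R: 31 + 0.16×(255−31) = 31 + 35.84 = 66.84 → 67
  G: 252 + 0.48 = 252.48 → 252
  B: 41 + 0.16×(255−41) = 41 + 34.24 = 75.24 → 75
rgb(67, 252, 75) = #43FC4B.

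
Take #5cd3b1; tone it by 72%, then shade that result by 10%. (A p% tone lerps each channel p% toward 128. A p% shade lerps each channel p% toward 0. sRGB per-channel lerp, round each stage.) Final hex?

#5cd3b1 is rgb(92, 211, 177).
A 72% tone moves each channel 72% toward 128:
  R: 92 + 25.92 = 117.92 → 118
  G: 211 − 59.76 = 151.24 → 151
  B: 177 + 0.72×(128−177) = 177 − 35.28 = 141.72 → 142
After the tone: rgb(118, 151, 142) = #76978e.
Per channel, c → c + 0.1(0 − c):
  R: 118 − 11.8 = 106.2 → 106
  G: 151 + 0.1×(0−151) = 151 − 15.1 = 135.9 → 136
  B: 142 + 0.1×(0−142) = 142 − 14.2 = 127.8 → 128
rgb(106, 136, 128) = #6a8880.

#6a8880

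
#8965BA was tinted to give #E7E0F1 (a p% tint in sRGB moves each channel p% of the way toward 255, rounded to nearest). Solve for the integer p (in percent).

80%

#8965BA is rgb(137, 101, 186); #E7E0F1 is rgb(231, 224, 241).
On the G channel (widest range): 224 ≈ 101 + (p/100)(255 − 101), so p ≈ 100×(224 − 101)/(255 − 101) = 12300/154 = 79.87.
p = 80 reproduces all three channels after rounding.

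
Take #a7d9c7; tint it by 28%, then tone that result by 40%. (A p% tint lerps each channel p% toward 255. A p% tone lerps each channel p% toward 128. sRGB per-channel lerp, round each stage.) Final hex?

#a6bcb4

#a7d9c7 is rgb(167, 217, 199).
A 28% tint moves each channel 28% toward 255:
  R: 167 + 24.64 = 191.64 → 192
  G: 217 + 10.64 = 227.64 → 228
  B: 199 + 15.68 = 214.68 → 215
After the tint: rgb(192, 228, 215) = #c0e4d7.
Per channel, c → c + 0.4(128 − c):
  R: 192 − 25.6 = 166.4 → 166
  G: 228 − 40 = 188 → 188
  B: 215 − 34.8 = 180.2 → 180
rgb(166, 188, 180) = #a6bcb4.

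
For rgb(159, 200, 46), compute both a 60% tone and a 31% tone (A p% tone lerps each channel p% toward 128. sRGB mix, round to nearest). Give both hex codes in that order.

60% tone:
  R: 159 + 0.6×(128−159) = 159 − 18.6 = 140.4 → 140
  G: 200 − 43.2 = 156.8 → 157
  B: 46 + 0.6×(128−46) = 46 + 49.2 = 95.2 → 95
  → #8C9D5F
31% tone:
  R: 159 + 0.31×(128−159) = 159 − 9.61 = 149.39 → 149
  G: 200 − 22.32 = 177.68 → 178
  B: 46 + 0.31×(128−46) = 46 + 25.42 = 71.42 → 71
  → #95B247

#8C9D5F, #95B247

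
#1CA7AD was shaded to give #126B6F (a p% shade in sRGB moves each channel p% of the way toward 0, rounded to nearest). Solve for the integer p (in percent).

36%

#1CA7AD is rgb(28, 167, 173); #126B6F is rgb(18, 107, 111).
On the B channel (widest range): 111 ≈ 173 + (p/100)(0 − 173), so p ≈ 100×(111 − 173)/(0 − 173) = -6200/-173 = 35.84.
p = 36 reproduces all three channels after rounding.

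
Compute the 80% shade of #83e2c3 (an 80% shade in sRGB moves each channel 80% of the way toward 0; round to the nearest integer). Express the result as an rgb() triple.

rgb(26, 45, 39)

#83e2c3 is rgb(131, 226, 195).
Lerp each channel 80% toward 0:
  R: 131 + 0.8×(0−131) = 131 − 104.8 = 26.2 → 26
  G: 226 − 180.8 = 45.2 → 45
  B: 195 − 156 = 39 → 39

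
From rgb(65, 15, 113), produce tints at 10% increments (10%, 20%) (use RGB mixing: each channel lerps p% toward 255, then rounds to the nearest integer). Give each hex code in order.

#54277f, #673f8d

10%: (65 + 19 = 84→84, 15 + 24 = 39→39, 113 + 14.2 = 127.2→127) → #54277f
20%: (65 + 38 = 103→103, 15 + 48 = 63→63, 113 + 28.4 = 141.4→141) → #673f8d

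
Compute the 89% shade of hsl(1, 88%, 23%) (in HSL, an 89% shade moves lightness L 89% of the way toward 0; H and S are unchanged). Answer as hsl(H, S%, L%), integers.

L moves 89% from 23 toward 0: 23 − 20.47 = 2.53 → 3.
H and S are unchanged.

hsl(1, 88%, 3%)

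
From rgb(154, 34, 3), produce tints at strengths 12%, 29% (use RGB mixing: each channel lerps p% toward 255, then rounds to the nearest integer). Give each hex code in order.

#a63d21, #b7624c

12%: (154 + 12.12 = 166.12→166, 34 + 26.52 = 60.52→61, 3 + 30.24 = 33.24→33) → #a63d21
29%: (154 + 29.29 = 183.29→183, 34 + 64.09 = 98.09→98, 3 + 73.08 = 76.08→76) → #b7624c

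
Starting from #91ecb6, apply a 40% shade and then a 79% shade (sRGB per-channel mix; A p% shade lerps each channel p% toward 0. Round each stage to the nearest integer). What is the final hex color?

#91ecb6 is rgb(145, 236, 182).
A 40% shade moves each channel 40% toward 0:
  R: 145 + 0.4×(0−145) = 145 − 58 = 87 → 87
  G: 236 − 94.4 = 141.6 → 142
  B: 182 − 72.8 = 109.2 → 109
After the shade: rgb(87, 142, 109) = #578e6d.
Per channel, c → c + 0.79(0 − c):
  R: 87 − 68.73 = 18.27 → 18
  G: 142 − 112.18 = 29.82 → 30
  B: 109 + 0.79×(0−109) = 109 − 86.11 = 22.89 → 23
rgb(18, 30, 23) = #121e17.

#121e17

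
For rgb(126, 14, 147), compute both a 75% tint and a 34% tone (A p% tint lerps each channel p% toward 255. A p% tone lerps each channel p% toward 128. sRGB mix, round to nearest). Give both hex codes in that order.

75% tint:
  R: 126 + 0.75×(255−126) = 126 + 96.75 = 222.75 → 223
  G: 14 + 0.75×(255−14) = 14 + 180.75 = 194.75 → 195
  B: 147 + 0.75×(255−147) = 147 + 81 = 228 → 228
  → #dfc3e4
34% tone:
  R: 126 + 0.34×(128−126) = 126 + 0.68 = 126.68 → 127
  G: 14 + 0.34×(128−14) = 14 + 38.76 = 52.76 → 53
  B: 147 + 0.34×(128−147) = 147 − 6.46 = 140.54 → 141
  → #7f358d

#dfc3e4, #7f358d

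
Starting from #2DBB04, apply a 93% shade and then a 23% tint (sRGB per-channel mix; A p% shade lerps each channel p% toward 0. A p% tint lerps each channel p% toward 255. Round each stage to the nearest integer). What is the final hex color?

#2DBB04 is rgb(45, 187, 4).
A 93% shade moves each channel 93% toward 0:
  R: 45 + 0.93×(0−45) = 45 − 41.85 = 3.15 → 3
  G: 187 − 173.91 = 13.09 → 13
  B: 4 + 0.93×(0−4) = 4 − 3.72 = 0.28 → 0
After the shade: rgb(3, 13, 0) = #030D00.
A 23% tint moves each channel 23% toward 255:
  R: 3 + 0.23×(255−3) = 3 + 57.96 = 60.96 → 61
  G: 13 + 0.23×(255−13) = 13 + 55.66 = 68.66 → 69
  B: 0 + 58.65 = 58.65 → 59
rgb(61, 69, 59) = #3D453B.

#3D453B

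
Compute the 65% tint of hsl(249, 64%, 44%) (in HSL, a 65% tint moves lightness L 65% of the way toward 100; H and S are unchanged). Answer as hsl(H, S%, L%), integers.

hsl(249, 64%, 80%)

L moves 65% from 44 toward 100: 44 + 36.4 = 80.4 → 80.
H and S are unchanged.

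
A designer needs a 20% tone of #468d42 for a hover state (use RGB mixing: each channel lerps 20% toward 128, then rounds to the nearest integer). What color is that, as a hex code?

#528a4e

#468d42 is rgb(70, 141, 66).
A 20% tone moves each channel 20% toward 128:
  R: 70 + 0.2×(128−70) = 70 + 11.6 = 81.6 → 82
  G: 141 − 2.6 = 138.4 → 138
  B: 66 + 12.4 = 78.4 → 78
rgb(82, 138, 78) = #528a4e.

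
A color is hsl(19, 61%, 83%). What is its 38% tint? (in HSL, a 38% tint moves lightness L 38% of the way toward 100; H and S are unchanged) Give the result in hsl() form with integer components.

hsl(19, 61%, 89%)

L moves 38% from 83 toward 100: 83 + 6.46 = 89.46 → 89.
H and S are unchanged.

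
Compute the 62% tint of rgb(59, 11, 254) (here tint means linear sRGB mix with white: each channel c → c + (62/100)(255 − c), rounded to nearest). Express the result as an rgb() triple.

rgb(181, 162, 255)

Lerp each channel 62% toward 255:
  R: 59 + 0.62×(255−59) = 59 + 121.52 = 180.52 → 181
  G: 11 + 0.62×(255−11) = 11 + 151.28 = 162.28 → 162
  B: 254 + 0.62 = 254.62 → 255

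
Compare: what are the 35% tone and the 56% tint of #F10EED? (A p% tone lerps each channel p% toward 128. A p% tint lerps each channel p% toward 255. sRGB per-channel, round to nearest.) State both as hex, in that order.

#F10EED is rgb(241, 14, 237).
35% tone:
  R: 241 + 0.35×(128−241) = 241 − 39.55 = 201.45 → 201
  G: 14 + 39.9 = 53.9 → 54
  B: 237 − 38.15 = 198.85 → 199
  → #C936C7
56% tint:
  R: 241 + 0.56×(255−241) = 241 + 7.84 = 248.84 → 249
  G: 14 + 134.96 = 148.96 → 149
  B: 237 + 10.08 = 247.08 → 247
  → #F995F7

#C936C7, #F995F7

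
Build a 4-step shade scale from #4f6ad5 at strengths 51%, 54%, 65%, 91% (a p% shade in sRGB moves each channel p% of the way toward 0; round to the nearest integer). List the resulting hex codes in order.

#273468, #243162, #1c254b, #070a13

#4f6ad5 is rgb(79, 106, 213).
51%: (79 − 40.29 = 38.71→39, 106 − 54.06 = 51.94→52, 213 − 108.63 = 104.37→104) → #273468
54%: (79 − 42.66 = 36.34→36, 106 − 57.24 = 48.76→49, 213 − 115.02 = 97.98→98) → #243162
65%: (79 − 51.35 = 27.65→28, 106 − 68.9 = 37.1→37, 213 − 138.45 = 74.55→75) → #1c254b
91%: (79 − 71.89 = 7.11→7, 106 − 96.46 = 9.54→10, 213 − 193.83 = 19.17→19) → #070a13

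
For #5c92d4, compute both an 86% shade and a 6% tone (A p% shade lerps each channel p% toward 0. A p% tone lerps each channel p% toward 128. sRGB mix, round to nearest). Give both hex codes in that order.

#5c92d4 is rgb(92, 146, 212).
86% shade:
  R: 92 + 0.86×(0−92) = 92 − 79.12 = 12.88 → 13
  G: 146 + 0.86×(0−146) = 146 − 125.56 = 20.44 → 20
  B: 212 − 182.32 = 29.68 → 30
  → #0d141e
6% tone:
  R: 92 + 0.06×(128−92) = 92 + 2.16 = 94.16 → 94
  G: 146 + 0.06×(128−146) = 146 − 1.08 = 144.92 → 145
  B: 212 + 0.06×(128−212) = 212 − 5.04 = 206.96 → 207
  → #5e91cf

#0d141e, #5e91cf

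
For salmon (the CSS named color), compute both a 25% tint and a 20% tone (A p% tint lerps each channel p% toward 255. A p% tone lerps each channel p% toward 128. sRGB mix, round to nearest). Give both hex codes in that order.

CSS salmon is rgb(250, 128, 114).
25% tint:
  R: 250 + 0.25×(255−250) = 250 + 1.25 = 251.25 → 251
  G: 128 + 0.25×(255−128) = 128 + 31.75 = 159.75 → 160
  B: 114 + 0.25×(255−114) = 114 + 35.25 = 149.25 → 149
  → #FBA095
20% tone:
  R: 250 − 24.4 = 225.6 → 226
  G: 128 + 0 = 128 → 128
  B: 114 + 0.2×(128−114) = 114 + 2.8 = 116.8 → 117
  → #E28075

#FBA095, #E28075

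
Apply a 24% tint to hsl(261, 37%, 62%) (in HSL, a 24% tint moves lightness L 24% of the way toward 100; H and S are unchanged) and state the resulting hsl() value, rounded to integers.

hsl(261, 37%, 71%)

L moves 24% from 62 toward 100: 62 + 9.12 = 71.12 → 71.
H and S are unchanged.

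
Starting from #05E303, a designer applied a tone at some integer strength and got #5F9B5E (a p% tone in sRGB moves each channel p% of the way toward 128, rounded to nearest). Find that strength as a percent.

73%

#05E303 is rgb(5, 227, 3); #5F9B5E is rgb(95, 155, 94).
On the B channel (widest range): 94 ≈ 3 + (p/100)(128 − 3), so p ≈ 100×(94 − 3)/(128 − 3) = 9100/125 = 72.80.
p = 73 reproduces all three channels after rounding.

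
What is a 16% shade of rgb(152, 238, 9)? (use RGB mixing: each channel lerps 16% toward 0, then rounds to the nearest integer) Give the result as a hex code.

Per channel, c → c + 0.16(0 − c):
  R: 152 + 0.16×(0−152) = 152 − 24.32 = 127.68 → 128
  G: 238 − 38.08 = 199.92 → 200
  B: 9 + 0.16×(0−9) = 9 − 1.44 = 7.56 → 8
rgb(128, 200, 8) = #80c808.

#80c808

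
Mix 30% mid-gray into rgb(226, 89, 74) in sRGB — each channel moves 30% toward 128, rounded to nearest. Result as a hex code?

Lerp each channel 30% toward 128:
  R: 226 + 0.3×(128−226) = 226 − 29.4 = 196.6 → 197
  G: 89 + 0.3×(128−89) = 89 + 11.7 = 100.7 → 101
  B: 74 + 0.3×(128−74) = 74 + 16.2 = 90.2 → 90
rgb(197, 101, 90) = #C5655A.

#C5655A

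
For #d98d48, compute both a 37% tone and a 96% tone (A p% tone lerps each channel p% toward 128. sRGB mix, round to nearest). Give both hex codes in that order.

#d98d48 is rgb(217, 141, 72).
37% tone:
  R: 217 + 0.37×(128−217) = 217 − 32.93 = 184.07 → 184
  G: 141 − 4.81 = 136.19 → 136
  B: 72 + 20.72 = 92.72 → 93
  → #b8885d
96% tone:
  R: 217 + 0.96×(128−217) = 217 − 85.44 = 131.56 → 132
  G: 141 − 12.48 = 128.52 → 129
  B: 72 + 0.96×(128−72) = 72 + 53.76 = 125.76 → 126
  → #84817e

#b8885d, #84817e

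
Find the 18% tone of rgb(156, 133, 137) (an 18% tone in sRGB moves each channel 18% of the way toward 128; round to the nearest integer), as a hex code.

#978487

An 18% tone moves each channel 18% toward 128:
  R: 156 − 5.04 = 150.96 → 151
  G: 133 − 0.9 = 132.1 → 132
  B: 137 − 1.62 = 135.38 → 135
rgb(151, 132, 135) = #978487.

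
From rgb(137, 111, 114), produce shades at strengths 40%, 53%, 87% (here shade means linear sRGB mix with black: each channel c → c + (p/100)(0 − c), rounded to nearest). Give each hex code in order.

#524344, #403436, #120E0F

40%: (137 − 54.8 = 82.2→82, 111 − 44.4 = 66.6→67, 114 − 45.6 = 68.4→68) → #524344
53%: (137 − 72.61 = 64.39→64, 111 − 58.83 = 52.17→52, 114 − 60.42 = 53.58→54) → #403436
87%: (137 − 119.19 = 17.81→18, 111 − 96.57 = 14.43→14, 114 − 99.18 = 14.82→15) → #120E0F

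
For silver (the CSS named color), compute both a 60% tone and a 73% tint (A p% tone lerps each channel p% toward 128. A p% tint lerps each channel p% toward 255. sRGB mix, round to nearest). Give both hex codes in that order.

CSS silver is rgb(192, 192, 192).
60% tone:
  R: 192 + 0.6×(128−192) = 192 − 38.4 = 153.6 → 154
  G: 192 − 38.4 = 153.6 → 154
  B: 192 + 0.6×(128−192) = 192 − 38.4 = 153.6 → 154
  → #9A9A9A
73% tint:
  R: 192 + 45.99 = 237.99 → 238
  G: 192 + 0.73×(255−192) = 192 + 45.99 = 237.99 → 238
  B: 192 + 45.99 = 237.99 → 238
  → #EEEEEE

#9A9A9A, #EEEEEE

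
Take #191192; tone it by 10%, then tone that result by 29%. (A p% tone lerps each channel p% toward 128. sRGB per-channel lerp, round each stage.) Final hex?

#191192 is rgb(25, 17, 146).
A 10% tone moves each channel 10% toward 128:
  R: 25 + 0.1×(128−25) = 25 + 10.3 = 35.3 → 35
  G: 17 + 0.1×(128−17) = 17 + 11.1 = 28.1 → 28
  B: 146 − 1.8 = 144.2 → 144
After the tone: rgb(35, 28, 144) = #231C90.
A 29% tone moves each channel 29% toward 128:
  R: 35 + 0.29×(128−35) = 35 + 26.97 = 61.97 → 62
  G: 28 + 0.29×(128−28) = 28 + 29 = 57 → 57
  B: 144 − 4.64 = 139.36 → 139
rgb(62, 57, 139) = #3E398B.

#3E398B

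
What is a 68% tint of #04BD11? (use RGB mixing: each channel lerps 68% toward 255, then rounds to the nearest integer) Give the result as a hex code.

#04BD11 is rgb(4, 189, 17).
A 68% tint moves each channel 68% toward 255:
  R: 4 + 0.68×(255−4) = 4 + 170.68 = 174.68 → 175
  G: 189 + 44.88 = 233.88 → 234
  B: 17 + 161.84 = 178.84 → 179
rgb(175, 234, 179) = #AFEAB3.

#AFEAB3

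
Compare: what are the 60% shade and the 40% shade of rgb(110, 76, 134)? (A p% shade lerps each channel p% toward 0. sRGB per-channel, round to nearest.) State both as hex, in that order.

#2C1E36, #422E50

60% shade:
  R: 110 − 66 = 44 → 44
  G: 76 + 0.6×(0−76) = 76 − 45.6 = 30.4 → 30
  B: 134 − 80.4 = 53.6 → 54
  → #2C1E36
40% shade:
  R: 110 − 44 = 66 → 66
  G: 76 + 0.4×(0−76) = 76 − 30.4 = 45.6 → 46
  B: 134 + 0.4×(0−134) = 134 − 53.6 = 80.4 → 80
  → #422E50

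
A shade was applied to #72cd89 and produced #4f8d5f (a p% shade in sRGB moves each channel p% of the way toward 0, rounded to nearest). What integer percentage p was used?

#72cd89 is rgb(114, 205, 137); #4f8d5f is rgb(79, 141, 95).
On the G channel (widest range): 141 ≈ 205 + (p/100)(0 − 205), so p ≈ 100×(141 − 205)/(0 − 205) = -6400/-205 = 31.22.
p = 31 reproduces all three channels after rounding.

31%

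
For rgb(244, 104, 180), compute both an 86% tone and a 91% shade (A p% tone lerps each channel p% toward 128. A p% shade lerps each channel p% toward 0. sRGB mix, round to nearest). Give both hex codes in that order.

#907d87, #160910

86% tone:
  R: 244 + 0.86×(128−244) = 244 − 99.76 = 144.24 → 144
  G: 104 + 20.64 = 124.64 → 125
  B: 180 + 0.86×(128−180) = 180 − 44.72 = 135.28 → 135
  → #907d87
91% shade:
  R: 244 + 0.91×(0−244) = 244 − 222.04 = 21.96 → 22
  G: 104 − 94.64 = 9.36 → 9
  B: 180 − 163.8 = 16.2 → 16
  → #160910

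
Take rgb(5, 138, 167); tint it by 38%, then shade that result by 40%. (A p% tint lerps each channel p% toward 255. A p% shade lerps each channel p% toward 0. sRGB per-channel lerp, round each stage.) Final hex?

A 38% tint moves each channel 38% toward 255:
  R: 5 + 0.38×(255−5) = 5 + 95 = 100 → 100
  G: 138 + 0.38×(255−138) = 138 + 44.46 = 182.46 → 182
  B: 167 + 0.38×(255−167) = 167 + 33.44 = 200.44 → 200
After the tint: rgb(100, 182, 200) = #64B6C8.
A 40% shade moves each channel 40% toward 0:
  R: 100 − 40 = 60 → 60
  G: 182 + 0.4×(0−182) = 182 − 72.8 = 109.2 → 109
  B: 200 + 0.4×(0−200) = 200 − 80 = 120 → 120
rgb(60, 109, 120) = #3C6D78.

#3C6D78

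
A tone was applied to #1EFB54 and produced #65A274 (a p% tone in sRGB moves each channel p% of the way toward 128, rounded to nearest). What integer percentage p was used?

#1EFB54 is rgb(30, 251, 84); #65A274 is rgb(101, 162, 116).
On the G channel (widest range): 162 ≈ 251 + (p/100)(128 − 251), so p ≈ 100×(162 − 251)/(128 − 251) = -8900/-123 = 72.36.
p = 72 reproduces all three channels after rounding.

72%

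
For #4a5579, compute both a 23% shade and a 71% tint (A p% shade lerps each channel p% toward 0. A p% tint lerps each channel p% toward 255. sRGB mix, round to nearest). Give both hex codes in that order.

#39415d, #cbced8

#4a5579 is rgb(74, 85, 121).
23% shade:
  R: 74 + 0.23×(0−74) = 74 − 17.02 = 56.98 → 57
  G: 85 − 19.55 = 65.45 → 65
  B: 121 + 0.23×(0−121) = 121 − 27.83 = 93.17 → 93
  → #39415d
71% tint:
  R: 74 + 128.51 = 202.51 → 203
  G: 85 + 0.71×(255−85) = 85 + 120.7 = 205.7 → 206
  B: 121 + 0.71×(255−121) = 121 + 95.14 = 216.14 → 216
  → #cbced8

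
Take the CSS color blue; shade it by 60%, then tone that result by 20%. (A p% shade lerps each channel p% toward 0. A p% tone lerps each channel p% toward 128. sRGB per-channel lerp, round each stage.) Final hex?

CSS blue is rgb(0, 0, 255).
A 60% shade moves each channel 60% toward 0:
  R: 0 + 0.6×(0−0) = 0 + 0 = 0 → 0
  G: 0 + 0 = 0 → 0
  B: 255 + 0.6×(0−255) = 255 − 153 = 102 → 102
After the shade: rgb(0, 0, 102) = #000066.
Per channel, c → c + 0.2(128 − c):
  R: 0 + 25.6 = 25.6 → 26
  G: 0 + 0.2×(128−0) = 0 + 25.6 = 25.6 → 26
  B: 102 + 5.2 = 107.2 → 107
rgb(26, 26, 107) = #1A1A6B.

#1A1A6B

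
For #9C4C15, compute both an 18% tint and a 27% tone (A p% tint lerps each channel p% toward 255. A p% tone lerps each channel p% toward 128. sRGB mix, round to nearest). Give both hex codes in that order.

#AE6C3F, #945A32

#9C4C15 is rgb(156, 76, 21).
18% tint:
  R: 156 + 0.18×(255−156) = 156 + 17.82 = 173.82 → 174
  G: 76 + 0.18×(255−76) = 76 + 32.22 = 108.22 → 108
  B: 21 + 0.18×(255−21) = 21 + 42.12 = 63.12 → 63
  → #AE6C3F
27% tone:
  R: 156 − 7.56 = 148.44 → 148
  G: 76 + 0.27×(128−76) = 76 + 14.04 = 90.04 → 90
  B: 21 + 28.89 = 49.89 → 50
  → #945A32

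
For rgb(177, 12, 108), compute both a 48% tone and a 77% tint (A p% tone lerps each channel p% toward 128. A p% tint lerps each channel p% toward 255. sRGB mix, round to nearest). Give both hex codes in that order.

#994476, #edc7dd

48% tone:
  R: 177 + 0.48×(128−177) = 177 − 23.52 = 153.48 → 153
  G: 12 + 0.48×(128−12) = 12 + 55.68 = 67.68 → 68
  B: 108 + 9.6 = 117.6 → 118
  → #994476
77% tint:
  R: 177 + 0.77×(255−177) = 177 + 60.06 = 237.06 → 237
  G: 12 + 0.77×(255−12) = 12 + 187.11 = 199.11 → 199
  B: 108 + 0.77×(255−108) = 108 + 113.19 = 221.19 → 221
  → #edc7dd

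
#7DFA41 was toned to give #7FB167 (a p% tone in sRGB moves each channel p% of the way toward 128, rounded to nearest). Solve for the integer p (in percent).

#7DFA41 is rgb(125, 250, 65); #7FB167 is rgb(127, 177, 103).
On the G channel (widest range): 177 ≈ 250 + (p/100)(128 − 250), so p ≈ 100×(177 − 250)/(128 − 250) = -7300/-122 = 59.84.
p = 60 reproduces all three channels after rounding.

60%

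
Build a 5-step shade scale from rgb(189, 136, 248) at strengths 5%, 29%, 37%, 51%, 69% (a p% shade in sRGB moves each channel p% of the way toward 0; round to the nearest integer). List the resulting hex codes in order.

#B481EC, #8661B0, #77569C, #5D437A, #3B2A4D

5%: (189 − 9.45 = 179.55→180, 136 − 6.8 = 129.2→129, 248 − 12.4 = 235.6→236) → #B481EC
29%: (189 − 54.81 = 134.19→134, 136 − 39.44 = 96.56→97, 248 − 71.92 = 176.08→176) → #8661B0
37%: (189 − 69.93 = 119.07→119, 136 − 50.32 = 85.68→86, 248 − 91.76 = 156.24→156) → #77569C
51%: (189 − 96.39 = 92.61→93, 136 − 69.36 = 66.64→67, 248 − 126.48 = 121.52→122) → #5D437A
69%: (189 − 130.41 = 58.59→59, 136 − 93.84 = 42.16→42, 248 − 171.12 = 76.88→77) → #3B2A4D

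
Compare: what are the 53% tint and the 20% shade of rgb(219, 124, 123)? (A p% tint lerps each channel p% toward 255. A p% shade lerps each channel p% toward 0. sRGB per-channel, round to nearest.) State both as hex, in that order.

53% tint:
  R: 219 + 19.08 = 238.08 → 238
  G: 124 + 0.53×(255−124) = 124 + 69.43 = 193.43 → 193
  B: 123 + 0.53×(255−123) = 123 + 69.96 = 192.96 → 193
  → #EEC1C1
20% shade:
  R: 219 + 0.2×(0−219) = 219 − 43.8 = 175.2 → 175
  G: 124 + 0.2×(0−124) = 124 − 24.8 = 99.2 → 99
  B: 123 − 24.6 = 98.4 → 98
  → #AF6362

#EEC1C1, #AF6362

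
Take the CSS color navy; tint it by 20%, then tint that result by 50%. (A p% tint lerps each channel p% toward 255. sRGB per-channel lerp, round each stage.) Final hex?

CSS navy is rgb(0, 0, 128).
A 20% tint moves each channel 20% toward 255:
  R: 0 + 51 = 51 → 51
  G: 0 + 0.2×(255−0) = 0 + 51 = 51 → 51
  B: 128 + 0.2×(255−128) = 128 + 25.4 = 153.4 → 153
After the tint: rgb(51, 51, 153) = #333399.
Per channel, c → c + 0.5(255 − c):
  R: 51 + 102 = 153 → 153
  G: 51 + 0.5×(255−51) = 51 + 102 = 153 → 153
  B: 153 + 51 = 204 → 204
rgb(153, 153, 204) = #9999CC.

#9999CC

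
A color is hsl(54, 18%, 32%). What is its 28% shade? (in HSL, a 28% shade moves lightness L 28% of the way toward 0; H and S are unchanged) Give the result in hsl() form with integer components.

L moves 28% from 32 toward 0: 32 − 8.96 = 23.04 → 23.
H and S are unchanged.

hsl(54, 18%, 23%)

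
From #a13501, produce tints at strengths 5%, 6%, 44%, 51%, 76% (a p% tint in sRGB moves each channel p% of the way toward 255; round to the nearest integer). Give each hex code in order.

#a63f0e, #a74110, #ca8e71, #d19c83, #e8cfc2

#a13501 is rgb(161, 53, 1).
5%: (161 + 4.7 = 165.7→166, 53 + 10.1 = 63.1→63, 1 + 12.7 = 13.7→14) → #a63f0e
6%: (161 + 5.64 = 166.64→167, 53 + 12.12 = 65.12→65, 1 + 15.24 = 16.24→16) → #a74110
44%: (161 + 41.36 = 202.36→202, 53 + 88.88 = 141.88→142, 1 + 111.76 = 112.76→113) → #ca8e71
51%: (161 + 47.94 = 208.94→209, 53 + 103.02 = 156.02→156, 1 + 129.54 = 130.54→131) → #d19c83
76%: (161 + 71.44 = 232.44→232, 53 + 153.52 = 206.52→207, 1 + 193.04 = 194.04→194) → #e8cfc2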